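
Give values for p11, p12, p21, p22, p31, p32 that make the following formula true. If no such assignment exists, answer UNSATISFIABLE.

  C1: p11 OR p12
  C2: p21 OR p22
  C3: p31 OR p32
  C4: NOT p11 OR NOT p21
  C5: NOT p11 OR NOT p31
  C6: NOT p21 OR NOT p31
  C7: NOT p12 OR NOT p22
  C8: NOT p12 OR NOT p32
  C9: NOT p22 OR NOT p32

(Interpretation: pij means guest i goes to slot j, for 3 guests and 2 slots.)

UNSATISFIABLE

Case p11 = true:
Unit clause (NOT p21) forces p21 = false.
Unit clause (p22) forces p22 = true.
Unit clause (NOT p31) forces p31 = false.
Unit clause (p32) forces p32 = true.
But (NOT p32) is also a unit clause — contradiction.
Undo p11 and try p11 = false.
Unit clause (p12) forces p12 = true.
Unit clause (NOT p22) forces p22 = false.
Unit clause (p21) forces p21 = true.
Unit clause (NOT p31) forces p31 = false.
Unit clause (p32) forces p32 = true.
But (NOT p32) is also a unit clause — contradiction.
Both values of p11 lead to a conflict.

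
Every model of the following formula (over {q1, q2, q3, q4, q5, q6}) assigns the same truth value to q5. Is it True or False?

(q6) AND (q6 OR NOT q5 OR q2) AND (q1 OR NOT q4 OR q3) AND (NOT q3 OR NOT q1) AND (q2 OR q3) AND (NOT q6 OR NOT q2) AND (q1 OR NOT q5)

Suppose q5 = true.
From the singleton clause (q6), q6 = true.
From the singleton clause (NOT q2), q2 = false.
From the singleton clause (q3), q3 = true.
From the singleton clause (NOT q1), q1 = false.
That conflicts with the unit clause (q1).
So every satisfying assignment has q5 = False.

False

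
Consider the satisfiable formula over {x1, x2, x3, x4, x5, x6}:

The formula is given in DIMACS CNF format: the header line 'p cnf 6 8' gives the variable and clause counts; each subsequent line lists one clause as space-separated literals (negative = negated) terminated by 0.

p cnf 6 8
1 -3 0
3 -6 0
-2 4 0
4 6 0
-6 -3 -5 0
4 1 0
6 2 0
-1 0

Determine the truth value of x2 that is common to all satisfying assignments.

True

Suppose x2 = False.
(x6) alone gives x6 = True.
(x3) alone gives x3 = True.
(x1) alone gives x1 = True.
That conflicts with the unit clause (¬x1).
So every satisfying assignment has x2 = True.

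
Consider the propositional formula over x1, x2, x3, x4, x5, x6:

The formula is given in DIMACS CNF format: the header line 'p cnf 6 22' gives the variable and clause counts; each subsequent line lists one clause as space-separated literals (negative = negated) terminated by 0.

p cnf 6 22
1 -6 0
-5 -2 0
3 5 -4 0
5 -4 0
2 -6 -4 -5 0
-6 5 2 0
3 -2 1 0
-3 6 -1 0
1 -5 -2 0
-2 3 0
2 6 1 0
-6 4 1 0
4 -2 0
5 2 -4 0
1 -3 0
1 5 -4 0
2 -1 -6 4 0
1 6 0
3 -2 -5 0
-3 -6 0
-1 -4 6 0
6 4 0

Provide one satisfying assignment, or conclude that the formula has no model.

UNSATISFIABLE

Case x1 = True:
Case x5 = False:
(¬x4) alone gives x4 = False.
(¬x2) alone gives x2 = False.
(¬x6) alone gives x6 = False.
But (x6) is also a unit clause — contradiction.
That branch fails; take x5 = True instead.
(¬x2) alone gives x2 = False.
Case x6 = False:
(¬x3) alone gives x3 = False.
(¬x4) alone gives x4 = False.
But (x4) is also a unit clause — contradiction.
That branch fails; take x6 = True instead.
(¬x4) alone gives x4 = False.
But (x4) is also a unit clause — contradiction.
Either choice for x6 ends in contradiction.
Either choice for x5 ends in contradiction.
That branch fails; take x1 = False instead.
(¬x6) alone gives x6 = False.
But (x6) is also a unit clause — contradiction.
Either choice for x1 ends in contradiction.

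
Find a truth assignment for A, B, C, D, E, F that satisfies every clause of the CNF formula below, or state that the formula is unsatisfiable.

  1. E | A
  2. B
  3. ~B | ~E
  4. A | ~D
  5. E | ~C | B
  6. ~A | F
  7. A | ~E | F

A ↦ 1, B ↦ 1, C ↦ 1, D ↦ 1, E ↦ 0, F ↦ 1

From the singleton clause (B), B = 1.
From the singleton clause (~E), E = 0.
From the singleton clause (A), A = 1.
From the singleton clause (F), F = 1.
All clauses hold; C, D can take either value.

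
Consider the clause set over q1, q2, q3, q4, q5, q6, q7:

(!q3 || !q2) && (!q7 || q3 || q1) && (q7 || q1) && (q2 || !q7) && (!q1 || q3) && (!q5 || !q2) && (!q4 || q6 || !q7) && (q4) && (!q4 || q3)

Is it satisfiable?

The clause (q4) is unit, so q4 = true.
The clause (q3) is unit, so q3 = true.
The clause (!q2) is unit, so q2 = false.
The clause (!q7) is unit, so q7 = false.
The clause (q1) is unit, so q1 = true.
No clause remains; q5, q6 are free.
A satisfying assignment: q1 ↦ true, q2 ↦ false, q3 ↦ true, q4 ↦ true, q5 ↦ false, q6 ↦ false, q7 ↦ false.

Yes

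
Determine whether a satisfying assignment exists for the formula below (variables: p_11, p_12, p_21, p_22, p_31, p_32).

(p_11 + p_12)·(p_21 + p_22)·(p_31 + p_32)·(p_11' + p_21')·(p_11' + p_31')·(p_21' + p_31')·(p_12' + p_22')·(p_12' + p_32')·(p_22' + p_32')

Suppose p_11 = 1.
From the singleton clause (p_21'), p_21 = 0.
From the singleton clause (p_22), p_22 = 1.
From the singleton clause (p_31'), p_31 = 0.
From the singleton clause (p_32), p_32 = 1.
Now (p_32') is unsatisfied and unit — conflict.
Undo p_11 and try p_11 = 0.
From the singleton clause (p_12), p_12 = 1.
From the singleton clause (p_22'), p_22 = 0.
From the singleton clause (p_21), p_21 = 1.
From the singleton clause (p_31'), p_31 = 0.
From the singleton clause (p_32), p_32 = 1.
Now (p_32') is unsatisfied and unit — conflict.
Both values of p_11 lead to a conflict.
No assignment satisfies every clause.

Unsatisfiable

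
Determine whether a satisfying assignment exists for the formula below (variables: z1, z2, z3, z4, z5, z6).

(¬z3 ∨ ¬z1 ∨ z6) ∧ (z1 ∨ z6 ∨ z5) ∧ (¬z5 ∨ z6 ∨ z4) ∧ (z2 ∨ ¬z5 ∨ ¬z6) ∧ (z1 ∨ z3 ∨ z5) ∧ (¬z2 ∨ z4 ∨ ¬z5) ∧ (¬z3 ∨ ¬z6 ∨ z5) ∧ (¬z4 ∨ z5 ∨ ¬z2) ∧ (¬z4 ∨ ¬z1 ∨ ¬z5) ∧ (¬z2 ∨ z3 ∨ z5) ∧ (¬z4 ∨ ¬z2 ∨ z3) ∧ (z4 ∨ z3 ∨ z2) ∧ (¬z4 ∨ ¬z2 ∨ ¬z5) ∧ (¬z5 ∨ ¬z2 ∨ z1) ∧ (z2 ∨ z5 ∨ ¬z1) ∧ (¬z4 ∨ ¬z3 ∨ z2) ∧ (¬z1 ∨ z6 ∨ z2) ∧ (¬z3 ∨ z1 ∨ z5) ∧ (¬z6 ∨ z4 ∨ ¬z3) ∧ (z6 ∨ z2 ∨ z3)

Case z3 = False:
Case z1 = True:
Case z4 = False:
(z2) alone gives z2 = True.
(¬z5) alone gives z5 = False.
Now (z5) is unsatisfied and unit — conflict.
Undo z4 and try z4 = True.
(¬z5) alone gives z5 = False.
(¬z2) alone gives z2 = False.
Now (z2) is unsatisfied and unit — conflict.
Both values of z4 lead to a conflict.
Undo z1 and try z1 = False.
(z5) alone gives z5 = True.
(¬z2) alone gives z2 = False.
(¬z6) alone gives z6 = False.
Now (z6) is unsatisfied and unit — conflict.
Both values of z1 lead to a conflict.
Undo z3 and try z3 = True.
Case z1 = False:
(z5) alone gives z5 = True.
(¬z2) alone gives z2 = False.
(¬z6) alone gives z6 = False.
(z4) alone gives z4 = True.
Now (¬z4) is unsatisfied and unit — conflict.
Undo z1 and try z1 = True.
(z6) alone gives z6 = True.
(z5) alone gives z5 = True.
(z2) alone gives z2 = True.
(z4) alone gives z4 = True.
Now (¬z4) is unsatisfied and unit — conflict.
Both values of z1 lead to a conflict.
Both values of z3 lead to a conflict.
No assignment satisfies every clause.

No, unsatisfiable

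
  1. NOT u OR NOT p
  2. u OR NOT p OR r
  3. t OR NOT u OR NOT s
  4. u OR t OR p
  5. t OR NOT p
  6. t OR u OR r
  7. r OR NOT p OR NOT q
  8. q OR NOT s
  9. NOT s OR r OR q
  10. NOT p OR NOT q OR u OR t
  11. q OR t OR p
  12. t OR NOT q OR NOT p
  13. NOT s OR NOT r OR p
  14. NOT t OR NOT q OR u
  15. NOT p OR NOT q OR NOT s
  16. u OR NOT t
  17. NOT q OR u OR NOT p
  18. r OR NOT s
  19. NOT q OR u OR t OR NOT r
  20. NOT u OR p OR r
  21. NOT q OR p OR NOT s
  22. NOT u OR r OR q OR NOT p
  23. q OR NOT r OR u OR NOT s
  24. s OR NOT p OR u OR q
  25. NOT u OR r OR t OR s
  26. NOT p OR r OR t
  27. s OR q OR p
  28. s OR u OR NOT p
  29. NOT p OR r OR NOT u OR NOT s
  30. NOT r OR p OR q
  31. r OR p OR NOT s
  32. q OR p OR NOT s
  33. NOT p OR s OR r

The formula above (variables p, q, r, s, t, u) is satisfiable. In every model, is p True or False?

Suppose p = true.
(NOT u) alone gives u = false.
(r) alone gives r = true.
(t) alone gives t = true.
But (NOT t) is also a unit clause — contradiction.
So every satisfying assignment has p = False.

False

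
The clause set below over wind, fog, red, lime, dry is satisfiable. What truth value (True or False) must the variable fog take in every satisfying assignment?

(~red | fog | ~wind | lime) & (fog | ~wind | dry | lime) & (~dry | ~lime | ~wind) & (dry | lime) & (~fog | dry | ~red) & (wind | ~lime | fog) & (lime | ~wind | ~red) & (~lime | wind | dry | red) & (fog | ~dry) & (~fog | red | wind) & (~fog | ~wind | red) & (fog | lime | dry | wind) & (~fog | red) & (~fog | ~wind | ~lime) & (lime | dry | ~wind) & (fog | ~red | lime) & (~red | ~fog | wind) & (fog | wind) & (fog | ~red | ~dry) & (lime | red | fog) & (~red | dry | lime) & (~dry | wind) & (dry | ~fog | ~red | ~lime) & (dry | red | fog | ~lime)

False

Suppose fog = 1.
(red) alone gives red = 1.
(dry) alone gives dry = 1.
(wind) alone gives wind = 1.
(~lime) alone gives lime = 0.
Now (lime) is unsatisfied and unit — conflict.
So every satisfying assignment has fog = False.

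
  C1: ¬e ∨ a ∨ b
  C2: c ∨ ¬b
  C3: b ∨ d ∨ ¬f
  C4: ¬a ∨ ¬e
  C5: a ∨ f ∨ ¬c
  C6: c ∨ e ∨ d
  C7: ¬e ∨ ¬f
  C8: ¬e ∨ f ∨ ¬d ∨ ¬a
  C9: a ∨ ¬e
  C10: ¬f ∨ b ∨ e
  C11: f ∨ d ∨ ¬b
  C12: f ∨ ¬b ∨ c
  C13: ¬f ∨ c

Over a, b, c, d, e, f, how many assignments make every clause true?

9

There are 2^6 = 64 truth assignments over (a, b, c, d, e, f).
Split on a. With a = True, the clauses containing a are satisfied and ¬a drops from the rest; 6 of the 2^5 = 32 assignments to the other variables satisfy what remains.
With a = False, by the same count on the reduced clause set, 3 assignments work.
Total: 6 + 3 = 9.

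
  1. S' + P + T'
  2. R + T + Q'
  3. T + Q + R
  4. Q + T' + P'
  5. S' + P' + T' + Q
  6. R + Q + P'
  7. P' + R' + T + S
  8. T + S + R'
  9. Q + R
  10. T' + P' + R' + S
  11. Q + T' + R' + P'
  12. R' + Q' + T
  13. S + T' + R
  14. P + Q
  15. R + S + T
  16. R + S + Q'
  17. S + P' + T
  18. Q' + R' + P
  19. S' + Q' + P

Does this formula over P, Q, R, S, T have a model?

Branch on Q: set Q = 0.
From the singleton clause (R), R = 1.
From the singleton clause (P), P = 1.
From the singleton clause (T'), T = 0.
From the singleton clause (S), S = 1.
Every clause now holds.
A satisfying assignment: P ↦ 1,  Q ↦ 0,  R ↦ 1,  S ↦ 1,  T ↦ 0.

Yes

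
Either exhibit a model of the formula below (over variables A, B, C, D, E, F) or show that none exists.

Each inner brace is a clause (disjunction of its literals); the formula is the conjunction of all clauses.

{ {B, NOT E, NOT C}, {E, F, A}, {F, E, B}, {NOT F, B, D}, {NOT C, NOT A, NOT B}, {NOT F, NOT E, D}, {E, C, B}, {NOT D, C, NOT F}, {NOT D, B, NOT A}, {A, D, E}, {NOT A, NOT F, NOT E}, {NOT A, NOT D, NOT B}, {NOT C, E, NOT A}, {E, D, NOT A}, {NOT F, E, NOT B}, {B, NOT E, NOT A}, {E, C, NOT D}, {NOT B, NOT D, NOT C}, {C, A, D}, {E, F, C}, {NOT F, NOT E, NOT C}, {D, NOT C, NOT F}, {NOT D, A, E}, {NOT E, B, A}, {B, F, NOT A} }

A: false,  B: true,  C: false,  D: true,  E: true,  F: false

Case B = true:
Case C = false:
Case D = true:
Unit clause (NOT F) forces F = false.
Unit clause (NOT A) forces A = false.
Unit clause (E) forces E = true.
Every clause now holds.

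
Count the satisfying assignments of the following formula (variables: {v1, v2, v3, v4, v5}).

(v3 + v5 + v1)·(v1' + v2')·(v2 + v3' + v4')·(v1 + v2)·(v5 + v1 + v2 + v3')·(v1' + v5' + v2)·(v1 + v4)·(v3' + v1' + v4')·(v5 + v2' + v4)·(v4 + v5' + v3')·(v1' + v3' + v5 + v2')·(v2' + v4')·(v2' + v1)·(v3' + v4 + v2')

3

There are 2^5 = 32 truth assignments over (v1, v2, v3, v4, v5).
Split on v5. With v5 = 1, the clauses containing v5 are satisfied and v5' drops from the rest; 0 of the 2^4 = 16 assignments to the other variables satisfy what remains.
With v5 = 0, by the same count on the reduced clause set, 3 assignments work.
(One model: v1=T, v2=F, v3=F, v4=F, v5=F.)
Total: 0 + 3 = 3.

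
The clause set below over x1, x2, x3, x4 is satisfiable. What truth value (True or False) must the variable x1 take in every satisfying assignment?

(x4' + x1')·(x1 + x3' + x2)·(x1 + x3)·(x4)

Suppose x1 = 1.
The clause (x4') is unit, so x4 = 0.
That conflicts with the unit clause (x4).
So every satisfying assignment has x1 = False.

False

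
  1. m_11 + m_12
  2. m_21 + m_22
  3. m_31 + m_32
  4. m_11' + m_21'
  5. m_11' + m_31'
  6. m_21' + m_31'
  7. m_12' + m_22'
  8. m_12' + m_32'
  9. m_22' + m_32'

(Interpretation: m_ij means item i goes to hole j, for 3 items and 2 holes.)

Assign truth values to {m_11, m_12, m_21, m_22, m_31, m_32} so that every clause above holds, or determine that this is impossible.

UNSATISFIABLE

Case m_11 = 1:
The clause (m_21') is unit, so m_21 = 0.
The clause (m_22) is unit, so m_22 = 1.
The clause (m_31') is unit, so m_31 = 0.
The clause (m_32) is unit, so m_32 = 1.
But (m_32') is also a unit clause — contradiction.
Backtrack on m_11: now try m_11 = 0.
The clause (m_12) is unit, so m_12 = 1.
The clause (m_22') is unit, so m_22 = 0.
The clause (m_21) is unit, so m_21 = 1.
The clause (m_31') is unit, so m_31 = 0.
The clause (m_32) is unit, so m_32 = 1.
But (m_32') is also a unit clause — contradiction.
Neither m_11 = 1 nor m_11 = 0 works.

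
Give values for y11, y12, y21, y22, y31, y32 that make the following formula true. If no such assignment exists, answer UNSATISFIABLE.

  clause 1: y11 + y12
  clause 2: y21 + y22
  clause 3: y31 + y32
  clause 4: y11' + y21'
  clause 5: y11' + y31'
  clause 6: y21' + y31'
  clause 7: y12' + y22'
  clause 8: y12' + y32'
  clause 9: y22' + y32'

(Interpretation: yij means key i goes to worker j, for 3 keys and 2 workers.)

UNSATISFIABLE

Suppose y11 = 1.
(y21') alone gives y21 = 0.
(y22) alone gives y22 = 1.
(y31') alone gives y31 = 0.
(y32) alone gives y32 = 1.
That conflicts with the unit clause (y32').
Backtrack on y11: now try y11 = 0.
(y12) alone gives y12 = 1.
(y22') alone gives y22 = 0.
(y21) alone gives y21 = 1.
(y31') alone gives y31 = 0.
(y32) alone gives y32 = 1.
That conflicts with the unit clause (y32').
Neither y11 = 1 nor y11 = 0 works.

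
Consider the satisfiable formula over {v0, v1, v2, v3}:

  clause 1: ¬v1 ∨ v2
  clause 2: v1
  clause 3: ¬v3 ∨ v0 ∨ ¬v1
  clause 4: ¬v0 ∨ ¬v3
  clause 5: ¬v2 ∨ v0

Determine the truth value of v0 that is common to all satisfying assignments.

Suppose v0 = False.
From the singleton clause (v1), v1 = True.
From the singleton clause (v2), v2 = True.
Now (¬v2) is unsatisfied and unit — conflict.
So every satisfying assignment has v0 = True.

True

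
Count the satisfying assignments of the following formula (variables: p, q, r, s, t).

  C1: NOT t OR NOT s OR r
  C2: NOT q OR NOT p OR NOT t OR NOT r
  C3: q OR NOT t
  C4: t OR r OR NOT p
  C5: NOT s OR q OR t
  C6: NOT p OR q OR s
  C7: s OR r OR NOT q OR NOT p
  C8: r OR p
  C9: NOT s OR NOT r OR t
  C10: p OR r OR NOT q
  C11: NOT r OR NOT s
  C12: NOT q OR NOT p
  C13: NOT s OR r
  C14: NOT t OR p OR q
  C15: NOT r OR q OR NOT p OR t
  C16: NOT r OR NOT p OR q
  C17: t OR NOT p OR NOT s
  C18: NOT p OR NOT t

There are 2^5 = 32 truth assignments over (p, q, r, s, t).
Split on p. With p = true, the clauses containing p are satisfied and NOT p drops from the rest; 0 of the 2^4 = 16 assignments to the other variables satisfy what remains.
With p = false, by the same count on the reduced clause set, 3 assignments work.
(One model: p=F, q=F, r=T, s=F, t=F.)
Total: 0 + 3 = 3.

3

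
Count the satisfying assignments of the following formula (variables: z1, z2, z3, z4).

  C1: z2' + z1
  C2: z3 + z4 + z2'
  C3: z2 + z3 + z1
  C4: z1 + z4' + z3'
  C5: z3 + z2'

There are 2^4 = 16 truth assignments over (z1, z2, z3, z4).
Check each against the 5 clauses (columns in the order z1, z2, z3, z4):
  F F F F  ✗ fails (z2 + z3 + z1)
  F F F T  ✗ fails (z2 + z3 + z1)
  F F T F  ✓ satisfies all
  F F T T  ✗ fails (z1 + z4' + z3')
  F T F F  ✗ fails (z2' + z1)
  F T F T  ✗ fails (z2' + z1)
  F T T F  ✗ fails (z2' + z1)
  F T T T  ✗ fails (z2' + z1)
  T F F F  ✓ satisfies all
  T F F T  ✓ satisfies all
  T F T F  ✓ satisfies all
  T F T T  ✓ satisfies all
  T T F F  ✗ fails (z3 + z4 + z2')
  T T F T  ✗ fails (z3 + z2')
  T T T F  ✓ satisfies all
  T T T T  ✓ satisfies all
7 of the 16 rows are models.

7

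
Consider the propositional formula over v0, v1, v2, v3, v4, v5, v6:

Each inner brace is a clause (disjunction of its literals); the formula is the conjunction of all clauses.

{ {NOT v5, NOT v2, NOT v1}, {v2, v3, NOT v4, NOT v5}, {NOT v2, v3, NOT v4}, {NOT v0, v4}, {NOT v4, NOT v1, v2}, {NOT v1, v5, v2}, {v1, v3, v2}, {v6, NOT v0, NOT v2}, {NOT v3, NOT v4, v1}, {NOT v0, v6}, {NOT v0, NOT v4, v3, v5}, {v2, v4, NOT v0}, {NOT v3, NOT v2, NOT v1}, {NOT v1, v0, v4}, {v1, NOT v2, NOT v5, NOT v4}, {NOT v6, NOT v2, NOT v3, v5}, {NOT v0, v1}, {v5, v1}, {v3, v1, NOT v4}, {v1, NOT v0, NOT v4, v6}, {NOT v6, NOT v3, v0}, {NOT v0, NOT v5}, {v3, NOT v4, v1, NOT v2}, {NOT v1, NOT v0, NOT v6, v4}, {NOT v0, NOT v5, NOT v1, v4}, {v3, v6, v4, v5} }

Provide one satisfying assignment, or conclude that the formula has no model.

v0=false; v1=false; v2=true; v3=false; v4=false; v5=true; v6=true

Try v0 = false.
Try v1 = false.
(v5) alone gives v5 = true.
Try v3 = false.
(v2) alone gives v2 = true.
(NOT v4) alone gives v4 = false.
Every clause is now satisfied; v6 is unconstrained.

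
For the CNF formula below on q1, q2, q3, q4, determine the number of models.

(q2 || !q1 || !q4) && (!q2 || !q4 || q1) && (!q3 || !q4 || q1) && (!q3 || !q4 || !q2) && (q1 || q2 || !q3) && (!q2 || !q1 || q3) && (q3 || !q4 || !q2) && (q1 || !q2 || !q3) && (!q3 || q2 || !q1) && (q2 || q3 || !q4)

There are 2^4 = 16 truth assignments over (q1, q2, q3, q4).
Check each against the 10 clauses (columns in the order q1, q2, q3, q4):
  F F F F  ✓ satisfies all
  F F F T  ✗ fails (q2 || q3 || !q4)
  F F T F  ✗ fails (q1 || q2 || !q3)
  F F T T  ✗ fails (!q3 || !q4 || q1)
  F T F F  ✓ satisfies all
  F T F T  ✗ fails (!q2 || !q4 || q1)
  F T T F  ✗ fails (q1 || !q2 || !q3)
  F T T T  ✗ fails (!q2 || !q4 || q1)
  T F F F  ✓ satisfies all
  T F F T  ✗ fails (q2 || !q1 || !q4)
  T F T F  ✗ fails (!q3 || q2 || !q1)
  T F T T  ✗ fails (q2 || !q1 || !q4)
  T T F F  ✗ fails (!q2 || !q1 || q3)
  T T F T  ✗ fails (!q2 || !q1 || q3)
  T T T F  ✓ satisfies all
  T T T T  ✗ fails (!q3 || !q4 || !q2)
4 of the 16 rows are models.

4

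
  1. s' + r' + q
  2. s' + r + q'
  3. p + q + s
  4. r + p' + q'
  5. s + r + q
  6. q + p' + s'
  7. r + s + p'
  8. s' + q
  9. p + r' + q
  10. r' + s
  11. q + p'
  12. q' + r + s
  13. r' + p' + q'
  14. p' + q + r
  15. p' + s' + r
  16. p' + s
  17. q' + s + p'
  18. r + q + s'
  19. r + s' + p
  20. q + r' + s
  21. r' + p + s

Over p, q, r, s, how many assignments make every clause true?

There are 2^4 = 16 truth assignments over (p, q, r, s).
Split on s. With s = 1, the clauses containing s are satisfied and s' drops from the rest; 1 of the 2^3 = 8 assignments to the other variables satisfy what remains.
With s = 0, by the same count on the reduced clause set, 0 assignments work.
(One model: p=F, q=T, r=T, s=T.)
Total: 1 + 0 = 1.

1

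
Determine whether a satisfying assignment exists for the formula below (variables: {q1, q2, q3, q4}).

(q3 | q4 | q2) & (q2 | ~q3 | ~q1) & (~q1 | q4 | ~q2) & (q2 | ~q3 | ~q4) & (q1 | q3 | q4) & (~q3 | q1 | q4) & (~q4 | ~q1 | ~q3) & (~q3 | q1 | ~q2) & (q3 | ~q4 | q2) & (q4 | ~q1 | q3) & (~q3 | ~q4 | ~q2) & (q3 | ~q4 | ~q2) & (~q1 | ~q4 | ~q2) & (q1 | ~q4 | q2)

No

Try q3 = 1.
Try q2 = 1.
From the singleton clause (q1), q1 = 1.
From the singleton clause (q4), q4 = 1.
That conflicts with the unit clause (~q4).
So q2 must be the other value — set q2 = 0.
From the singleton clause (~q1), q1 = 0.
From the singleton clause (~q4), q4 = 0.
That conflicts with the unit clause (q4).
Either choice for q2 ends in contradiction.
So q3 must be the other value — set q3 = 0.
Try q4 = 1.
From the singleton clause (q2), q2 = 1.
That conflicts with the unit clause (~q2).
So q4 must be the other value — set q4 = 0.
From the singleton clause (q2), q2 = 1.
From the singleton clause (~q1), q1 = 0.
That conflicts with the unit clause (q1).
Either choice for q4 ends in contradiction.
Either choice for q3 ends in contradiction.
No assignment satisfies every clause.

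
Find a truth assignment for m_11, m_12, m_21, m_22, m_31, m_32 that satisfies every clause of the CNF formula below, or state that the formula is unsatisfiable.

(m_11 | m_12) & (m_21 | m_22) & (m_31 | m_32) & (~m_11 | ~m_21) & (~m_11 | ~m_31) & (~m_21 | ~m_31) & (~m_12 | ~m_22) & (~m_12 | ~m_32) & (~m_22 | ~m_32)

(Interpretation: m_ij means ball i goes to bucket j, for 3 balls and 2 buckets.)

UNSATISFIABLE

Suppose m_11 = 1.
The clause (~m_21) is unit, so m_21 = 0.
The clause (m_22) is unit, so m_22 = 1.
The clause (~m_31) is unit, so m_31 = 0.
The clause (m_32) is unit, so m_32 = 1.
Now (~m_32) is unsatisfied and unit — conflict.
That branch fails; take m_11 = 0 instead.
The clause (m_12) is unit, so m_12 = 1.
The clause (~m_22) is unit, so m_22 = 0.
The clause (m_21) is unit, so m_21 = 1.
The clause (~m_31) is unit, so m_31 = 0.
The clause (m_32) is unit, so m_32 = 1.
Now (~m_32) is unsatisfied and unit — conflict.
Both values of m_11 lead to a conflict.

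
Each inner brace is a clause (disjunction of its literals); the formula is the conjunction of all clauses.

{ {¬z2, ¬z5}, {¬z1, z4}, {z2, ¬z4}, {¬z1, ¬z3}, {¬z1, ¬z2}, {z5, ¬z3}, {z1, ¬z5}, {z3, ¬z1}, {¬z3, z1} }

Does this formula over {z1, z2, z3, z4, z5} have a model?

Try z2 = True.
From the singleton clause (¬z5), z5 = False.
From the singleton clause (¬z1), z1 = False.
From the singleton clause (¬z3), z3 = False.
All clauses hold; z4 can take either value.
A satisfying assignment: z1 ↦ False, z2 ↦ True, z3 ↦ False, z4 ↦ False, z5 ↦ False.

Satisfiable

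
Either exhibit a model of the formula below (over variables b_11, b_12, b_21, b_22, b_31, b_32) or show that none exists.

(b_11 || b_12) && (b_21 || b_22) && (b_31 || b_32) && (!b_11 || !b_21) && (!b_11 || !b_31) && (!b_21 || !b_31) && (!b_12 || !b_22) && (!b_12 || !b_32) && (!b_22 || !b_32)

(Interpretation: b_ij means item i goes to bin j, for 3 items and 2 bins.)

Branch on b_11: set b_11 = true.
The clause (!b_21) is unit, so b_21 = false.
The clause (b_22) is unit, so b_22 = true.
The clause (!b_31) is unit, so b_31 = false.
The clause (b_32) is unit, so b_32 = true.
Now (!b_32) is unsatisfied and unit — conflict.
So b_11 must be the other value — set b_11 = false.
The clause (b_12) is unit, so b_12 = true.
The clause (!b_22) is unit, so b_22 = false.
The clause (b_21) is unit, so b_21 = true.
The clause (!b_31) is unit, so b_31 = false.
The clause (b_32) is unit, so b_32 = true.
Now (!b_32) is unsatisfied and unit — conflict.
Neither b_11 = true nor b_11 = false works.

UNSATISFIABLE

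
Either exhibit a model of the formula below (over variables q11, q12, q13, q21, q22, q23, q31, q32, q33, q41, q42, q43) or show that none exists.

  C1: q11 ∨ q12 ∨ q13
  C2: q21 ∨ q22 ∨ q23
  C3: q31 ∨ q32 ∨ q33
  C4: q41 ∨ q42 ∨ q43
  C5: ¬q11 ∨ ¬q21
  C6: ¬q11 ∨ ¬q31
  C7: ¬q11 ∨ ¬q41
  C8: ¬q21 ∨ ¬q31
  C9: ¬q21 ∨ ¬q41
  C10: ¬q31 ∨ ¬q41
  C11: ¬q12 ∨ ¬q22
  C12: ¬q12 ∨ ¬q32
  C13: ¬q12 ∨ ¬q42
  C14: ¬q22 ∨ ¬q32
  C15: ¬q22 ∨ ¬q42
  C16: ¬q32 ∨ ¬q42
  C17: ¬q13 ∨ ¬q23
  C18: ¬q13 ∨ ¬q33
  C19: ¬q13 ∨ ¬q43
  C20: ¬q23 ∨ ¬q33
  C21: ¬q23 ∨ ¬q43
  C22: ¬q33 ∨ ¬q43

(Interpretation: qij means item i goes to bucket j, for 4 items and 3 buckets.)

UNSATISFIABLE

Suppose q11 = False.
Suppose q12 = True.
Unit clause (¬q22) forces q22 = False.
Unit clause (¬q32) forces q32 = False.
Unit clause (¬q42) forces q42 = False.
Suppose q21 = True.
Unit clause (¬q31) forces q31 = False.
Unit clause (q33) forces q33 = True.
Unit clause (¬q41) forces q41 = False.
Unit clause (q43) forces q43 = True.
That conflicts with the unit clause (¬q43).
That branch fails; take q21 = False instead.
Unit clause (q23) forces q23 = True.
Unit clause (¬q13) forces q13 = False.
Unit clause (¬q33) forces q33 = False.
Unit clause (q31) forces q31 = True.
Unit clause (¬q41) forces q41 = False.
Unit clause (q43) forces q43 = True.
That conflicts with the unit clause (¬q43).
Either choice for q21 ends in contradiction.
That branch fails; take q12 = False instead.
Unit clause (q13) forces q13 = True.
Unit clause (¬q23) forces q23 = False.
Unit clause (¬q33) forces q33 = False.
Unit clause (¬q43) forces q43 = False.
Suppose q21 = True.
Unit clause (¬q31) forces q31 = False.
Unit clause (q32) forces q32 = True.
Unit clause (¬q41) forces q41 = False.
Unit clause (q42) forces q42 = True.
That conflicts with the unit clause (¬q42).
That branch fails; take q21 = False instead.
Unit clause (q22) forces q22 = True.
Unit clause (¬q32) forces q32 = False.
Unit clause (q31) forces q31 = True.
Unit clause (¬q41) forces q41 = False.
Unit clause (q42) forces q42 = True.
That conflicts with the unit clause (¬q42).
Either choice for q21 ends in contradiction.
Either choice for q12 ends in contradiction.
That branch fails; take q11 = True instead.
Unit clause (¬q21) forces q21 = False.
Unit clause (¬q31) forces q31 = False.
Unit clause (¬q41) forces q41 = False.
Suppose q22 = True.
Unit clause (¬q12) forces q12 = False.
Unit clause (¬q32) forces q32 = False.
Unit clause (q33) forces q33 = True.
Unit clause (¬q42) forces q42 = False.
Unit clause (q43) forces q43 = True.
That conflicts with the unit clause (¬q43).
That branch fails; take q22 = False instead.
Unit clause (q23) forces q23 = True.
Unit clause (¬q13) forces q13 = False.
Unit clause (¬q33) forces q33 = False.
Unit clause (q32) forces q32 = True.
Unit clause (¬q12) forces q12 = False.
Unit clause (¬q42) forces q42 = False.
Unit clause (q43) forces q43 = True.
That conflicts with the unit clause (¬q43).
Either choice for q22 ends in contradiction.
Either choice for q11 ends in contradiction.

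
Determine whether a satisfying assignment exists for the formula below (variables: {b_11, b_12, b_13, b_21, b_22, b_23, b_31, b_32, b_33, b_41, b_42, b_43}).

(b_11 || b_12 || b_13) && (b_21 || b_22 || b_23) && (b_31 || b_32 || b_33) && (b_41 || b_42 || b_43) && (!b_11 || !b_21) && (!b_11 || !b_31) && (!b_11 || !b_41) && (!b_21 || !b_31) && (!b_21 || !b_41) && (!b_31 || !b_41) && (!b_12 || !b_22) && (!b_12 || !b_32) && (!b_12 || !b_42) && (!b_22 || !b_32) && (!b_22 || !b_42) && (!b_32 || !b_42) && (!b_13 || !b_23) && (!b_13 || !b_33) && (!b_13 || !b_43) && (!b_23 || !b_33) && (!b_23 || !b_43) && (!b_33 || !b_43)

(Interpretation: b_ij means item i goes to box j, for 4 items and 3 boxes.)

Unsatisfiable

Case b_11 = false:
Case b_12 = true:
The clause (!b_22) is unit, so b_22 = false.
The clause (!b_32) is unit, so b_32 = false.
The clause (!b_42) is unit, so b_42 = false.
Case b_21 = true:
The clause (!b_31) is unit, so b_31 = false.
The clause (b_33) is unit, so b_33 = true.
The clause (!b_41) is unit, so b_41 = false.
The clause (b_43) is unit, so b_43 = true.
Now (!b_43) is unsatisfied and unit — conflict.
That branch fails; take b_21 = false instead.
The clause (b_23) is unit, so b_23 = true.
The clause (!b_13) is unit, so b_13 = false.
The clause (!b_33) is unit, so b_33 = false.
The clause (b_31) is unit, so b_31 = true.
The clause (!b_41) is unit, so b_41 = false.
The clause (b_43) is unit, so b_43 = true.
Now (!b_43) is unsatisfied and unit — conflict.
Either choice for b_21 ends in contradiction.
That branch fails; take b_12 = false instead.
The clause (b_13) is unit, so b_13 = true.
The clause (!b_23) is unit, so b_23 = false.
The clause (!b_33) is unit, so b_33 = false.
The clause (!b_43) is unit, so b_43 = false.
Case b_21 = true:
The clause (!b_31) is unit, so b_31 = false.
The clause (b_32) is unit, so b_32 = true.
The clause (!b_41) is unit, so b_41 = false.
The clause (b_42) is unit, so b_42 = true.
Now (!b_42) is unsatisfied and unit — conflict.
That branch fails; take b_21 = false instead.
The clause (b_22) is unit, so b_22 = true.
The clause (!b_32) is unit, so b_32 = false.
The clause (b_31) is unit, so b_31 = true.
The clause (!b_41) is unit, so b_41 = false.
The clause (b_42) is unit, so b_42 = true.
Now (!b_42) is unsatisfied and unit — conflict.
Either choice for b_21 ends in contradiction.
Either choice for b_12 ends in contradiction.
That branch fails; take b_11 = true instead.
The clause (!b_21) is unit, so b_21 = false.
The clause (!b_31) is unit, so b_31 = false.
The clause (!b_41) is unit, so b_41 = false.
Case b_22 = true:
The clause (!b_12) is unit, so b_12 = false.
The clause (!b_32) is unit, so b_32 = false.
The clause (b_33) is unit, so b_33 = true.
The clause (!b_42) is unit, so b_42 = false.
The clause (b_43) is unit, so b_43 = true.
Now (!b_43) is unsatisfied and unit — conflict.
That branch fails; take b_22 = false instead.
The clause (b_23) is unit, so b_23 = true.
The clause (!b_13) is unit, so b_13 = false.
The clause (!b_33) is unit, so b_33 = false.
The clause (b_32) is unit, so b_32 = true.
The clause (!b_12) is unit, so b_12 = false.
The clause (!b_42) is unit, so b_42 = false.
The clause (b_43) is unit, so b_43 = true.
Now (!b_43) is unsatisfied and unit — conflict.
Either choice for b_22 ends in contradiction.
Either choice for b_11 ends in contradiction.
No assignment satisfies every clause.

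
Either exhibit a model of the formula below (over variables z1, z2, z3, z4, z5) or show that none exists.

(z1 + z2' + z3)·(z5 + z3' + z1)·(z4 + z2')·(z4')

z1=0, z2=0, z3=0, z4=0, z5=1

Unit clause (z4') forces z4 = 0.
Unit clause (z2') forces z2 = 0.
Suppose z5 = 1.
All clauses hold; z1, z3 can take either value.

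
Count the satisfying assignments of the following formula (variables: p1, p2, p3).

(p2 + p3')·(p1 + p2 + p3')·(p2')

There are 2^3 = 8 truth assignments over (p1, p2, p3).
Check each against the 3 clauses (columns in the order p1, p2, p3):
  F F F  ✓ satisfies all
  F F T  ✗ fails (p2 + p3')
  F T F  ✗ fails (p2')
  F T T  ✗ fails (p2')
  T F F  ✓ satisfies all
  T F T  ✗ fails (p2 + p3')
  T T F  ✗ fails (p2')
  T T T  ✗ fails (p2')
2 of the 8 rows are models.

2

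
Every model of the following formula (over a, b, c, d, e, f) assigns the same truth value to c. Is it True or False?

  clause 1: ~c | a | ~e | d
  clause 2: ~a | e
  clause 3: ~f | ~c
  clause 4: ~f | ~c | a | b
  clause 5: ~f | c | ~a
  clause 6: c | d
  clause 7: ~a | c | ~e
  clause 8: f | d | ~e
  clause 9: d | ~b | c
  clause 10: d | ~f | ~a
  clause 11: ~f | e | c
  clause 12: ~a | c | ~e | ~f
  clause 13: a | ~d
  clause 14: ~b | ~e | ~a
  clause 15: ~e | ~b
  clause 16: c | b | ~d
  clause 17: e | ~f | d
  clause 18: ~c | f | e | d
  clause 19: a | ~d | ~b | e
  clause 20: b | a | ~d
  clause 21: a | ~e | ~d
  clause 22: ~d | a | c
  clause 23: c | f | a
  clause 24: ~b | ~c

Suppose c = 0.
The clause (d) is unit, so d = 1.
The clause (a) is unit, so a = 1.
The clause (e) is unit, so e = 1.
But (~e) is also a unit clause — contradiction.
So every satisfying assignment has c = True.

True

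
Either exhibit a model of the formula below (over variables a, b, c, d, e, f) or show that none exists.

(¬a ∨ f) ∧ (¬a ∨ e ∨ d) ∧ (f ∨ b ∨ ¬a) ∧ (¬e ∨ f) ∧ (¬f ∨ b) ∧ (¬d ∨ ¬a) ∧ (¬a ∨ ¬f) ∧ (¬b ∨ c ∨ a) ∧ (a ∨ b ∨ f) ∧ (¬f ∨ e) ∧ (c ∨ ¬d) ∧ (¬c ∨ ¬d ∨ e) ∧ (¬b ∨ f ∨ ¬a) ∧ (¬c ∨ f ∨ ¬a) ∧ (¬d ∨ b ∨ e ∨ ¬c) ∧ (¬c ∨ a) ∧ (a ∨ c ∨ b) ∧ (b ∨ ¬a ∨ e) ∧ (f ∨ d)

UNSATISFIABLE

Suppose a = False.
From the singleton clause (¬c), c = False.
From the singleton clause (¬b), b = False.
Now (b) is unsatisfied and unit — conflict.
Backtrack on a: now try a = True.
From the singleton clause (f), f = True.
Now (¬f) is unsatisfied and unit — conflict.
Both values of a lead to a conflict.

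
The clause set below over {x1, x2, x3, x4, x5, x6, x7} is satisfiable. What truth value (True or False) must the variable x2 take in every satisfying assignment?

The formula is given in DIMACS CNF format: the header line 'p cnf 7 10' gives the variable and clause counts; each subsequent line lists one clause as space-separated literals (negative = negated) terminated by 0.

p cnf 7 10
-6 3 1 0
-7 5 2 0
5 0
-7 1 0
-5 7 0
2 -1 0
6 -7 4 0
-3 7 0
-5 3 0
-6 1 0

Suppose x2 = False.
From the singleton clause (x5), x5 = True.
From the singleton clause (x7), x7 = True.
From the singleton clause (x1), x1 = True.
Now (¬x1) is unsatisfied and unit — conflict.
So every satisfying assignment has x2 = True.

True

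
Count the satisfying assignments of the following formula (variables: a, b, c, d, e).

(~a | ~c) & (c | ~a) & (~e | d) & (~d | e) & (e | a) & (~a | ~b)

4

There are 2^5 = 32 truth assignments over (a, b, c, d, e).
Split on d. With d = 1, the clauses containing d are satisfied and ~d drops from the rest; 4 of the 2^4 = 16 assignments to the other variables satisfy what remains.
With d = 0, by the same count on the reduced clause set, 0 assignments work.
(One model: a=F, b=F, c=F, d=T, e=T.)
Total: 4 + 0 = 4.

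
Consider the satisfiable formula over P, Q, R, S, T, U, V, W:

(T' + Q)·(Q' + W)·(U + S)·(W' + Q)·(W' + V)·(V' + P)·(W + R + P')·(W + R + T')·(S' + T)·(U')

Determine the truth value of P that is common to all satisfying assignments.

True

Suppose P = 0.
The clause (V') is unit, so V = 0.
The clause (W') is unit, so W = 0.
The clause (Q') is unit, so Q = 0.
The clause (T') is unit, so T = 0.
The clause (S') is unit, so S = 0.
The clause (U) is unit, so U = 1.
But (U') is also a unit clause — contradiction.
So every satisfying assignment has P = True.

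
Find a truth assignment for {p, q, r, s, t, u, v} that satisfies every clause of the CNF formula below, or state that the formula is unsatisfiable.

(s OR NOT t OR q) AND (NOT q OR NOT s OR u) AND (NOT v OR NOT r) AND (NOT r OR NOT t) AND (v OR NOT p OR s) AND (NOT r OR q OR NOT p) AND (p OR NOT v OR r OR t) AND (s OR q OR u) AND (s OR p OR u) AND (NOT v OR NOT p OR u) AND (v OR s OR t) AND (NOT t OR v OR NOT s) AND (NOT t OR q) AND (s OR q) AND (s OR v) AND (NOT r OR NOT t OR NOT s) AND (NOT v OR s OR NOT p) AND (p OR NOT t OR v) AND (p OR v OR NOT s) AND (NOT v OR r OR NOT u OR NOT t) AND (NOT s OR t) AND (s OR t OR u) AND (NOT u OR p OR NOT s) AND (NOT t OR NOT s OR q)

UNSATISFIABLE

Suppose v = false.
Unit clause (s) forces s = true.
Unit clause (NOT t) forces t = false.
Now (t) is unsatisfied and unit — conflict.
That branch fails; take v = true instead.
Unit clause (NOT r) forces r = false.
Suppose p = true.
Unit clause (u) forces u = true.
Unit clause (s) forces s = true.
Unit clause (NOT t) forces t = false.
Now (t) is unsatisfied and unit — conflict.
That branch fails; take p = false instead.
Unit clause (t) forces t = true.
Unit clause (q) forces q = true.
Unit clause (NOT u) forces u = false.
Unit clause (NOT s) forces s = false.
Now (s) is unsatisfied and unit — conflict.
Both values of p lead to a conflict.
Both values of v lead to a conflict.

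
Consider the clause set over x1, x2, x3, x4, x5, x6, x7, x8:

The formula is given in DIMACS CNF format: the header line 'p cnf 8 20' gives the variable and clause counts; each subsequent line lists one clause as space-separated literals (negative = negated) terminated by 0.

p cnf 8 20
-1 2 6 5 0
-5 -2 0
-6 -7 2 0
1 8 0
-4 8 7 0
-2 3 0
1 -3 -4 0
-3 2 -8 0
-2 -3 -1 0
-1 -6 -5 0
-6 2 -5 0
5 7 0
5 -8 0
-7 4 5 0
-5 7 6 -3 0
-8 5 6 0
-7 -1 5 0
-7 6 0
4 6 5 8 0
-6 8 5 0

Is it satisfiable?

Suppose x5 = True.
Unit clause (¬x2) forces x2 = False.
Unit clause (¬x6) forces x6 = False.
Unit clause (¬x7) forces x7 = False.
Unit clause (¬x3) forces x3 = False.
Suppose x1 = True.
Suppose x4 = False.
No clause remains; x8 is free.
A satisfying assignment: x1: True,  x2: False,  x3: False,  x4: False,  x5: True,  x6: False,  x7: False,  x8: True.

Yes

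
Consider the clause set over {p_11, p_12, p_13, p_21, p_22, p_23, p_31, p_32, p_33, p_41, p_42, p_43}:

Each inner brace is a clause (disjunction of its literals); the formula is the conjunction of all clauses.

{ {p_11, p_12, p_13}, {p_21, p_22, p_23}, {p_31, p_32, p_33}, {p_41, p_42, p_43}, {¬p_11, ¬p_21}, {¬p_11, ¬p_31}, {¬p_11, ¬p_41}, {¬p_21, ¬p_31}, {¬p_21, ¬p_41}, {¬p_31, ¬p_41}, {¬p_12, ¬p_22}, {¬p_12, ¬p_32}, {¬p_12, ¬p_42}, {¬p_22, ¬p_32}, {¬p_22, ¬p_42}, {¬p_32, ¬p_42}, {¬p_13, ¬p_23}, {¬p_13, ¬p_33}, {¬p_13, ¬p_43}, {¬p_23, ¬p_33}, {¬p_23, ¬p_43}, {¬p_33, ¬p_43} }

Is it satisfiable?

Suppose p_11 = False.
Suppose p_12 = True.
(¬p_22) alone gives p_22 = False.
(¬p_32) alone gives p_32 = False.
(¬p_42) alone gives p_42 = False.
Suppose p_21 = True.
(¬p_31) alone gives p_31 = False.
(p_33) alone gives p_33 = True.
(¬p_41) alone gives p_41 = False.
(p_43) alone gives p_43 = True.
Now (¬p_43) is unsatisfied and unit — conflict.
Undo p_21 and try p_21 = False.
(p_23) alone gives p_23 = True.
(¬p_13) alone gives p_13 = False.
(¬p_33) alone gives p_33 = False.
(p_31) alone gives p_31 = True.
(¬p_41) alone gives p_41 = False.
(p_43) alone gives p_43 = True.
Now (¬p_43) is unsatisfied and unit — conflict.
Either choice for p_21 ends in contradiction.
Undo p_12 and try p_12 = False.
(p_13) alone gives p_13 = True.
(¬p_23) alone gives p_23 = False.
(¬p_33) alone gives p_33 = False.
(¬p_43) alone gives p_43 = False.
Suppose p_21 = True.
(¬p_31) alone gives p_31 = False.
(p_32) alone gives p_32 = True.
(¬p_41) alone gives p_41 = False.
(p_42) alone gives p_42 = True.
Now (¬p_42) is unsatisfied and unit — conflict.
Undo p_21 and try p_21 = False.
(p_22) alone gives p_22 = True.
(¬p_32) alone gives p_32 = False.
(p_31) alone gives p_31 = True.
(¬p_41) alone gives p_41 = False.
(p_42) alone gives p_42 = True.
Now (¬p_42) is unsatisfied and unit — conflict.
Either choice for p_21 ends in contradiction.
Either choice for p_12 ends in contradiction.
Undo p_11 and try p_11 = True.
(¬p_21) alone gives p_21 = False.
(¬p_31) alone gives p_31 = False.
(¬p_41) alone gives p_41 = False.
Suppose p_22 = True.
(¬p_12) alone gives p_12 = False.
(¬p_32) alone gives p_32 = False.
(p_33) alone gives p_33 = True.
(¬p_42) alone gives p_42 = False.
(p_43) alone gives p_43 = True.
Now (¬p_43) is unsatisfied and unit — conflict.
Undo p_22 and try p_22 = False.
(p_23) alone gives p_23 = True.
(¬p_13) alone gives p_13 = False.
(¬p_33) alone gives p_33 = False.
(p_32) alone gives p_32 = True.
(¬p_12) alone gives p_12 = False.
(¬p_42) alone gives p_42 = False.
(p_43) alone gives p_43 = True.
Now (¬p_43) is unsatisfied and unit — conflict.
Either choice for p_22 ends in contradiction.
Either choice for p_11 ends in contradiction.
No assignment satisfies every clause.

No, unsatisfiable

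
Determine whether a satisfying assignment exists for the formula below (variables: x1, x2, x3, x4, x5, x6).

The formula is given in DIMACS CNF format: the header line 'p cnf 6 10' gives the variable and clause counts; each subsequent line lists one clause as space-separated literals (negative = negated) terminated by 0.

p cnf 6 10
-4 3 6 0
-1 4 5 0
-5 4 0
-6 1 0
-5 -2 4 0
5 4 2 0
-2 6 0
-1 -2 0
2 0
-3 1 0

Unsatisfiable

Unit clause (x2) forces x2 = True.
Unit clause (x6) forces x6 = True.
Unit clause (x1) forces x1 = True.
That conflicts with the unit clause (¬x1).
No assignment satisfies every clause.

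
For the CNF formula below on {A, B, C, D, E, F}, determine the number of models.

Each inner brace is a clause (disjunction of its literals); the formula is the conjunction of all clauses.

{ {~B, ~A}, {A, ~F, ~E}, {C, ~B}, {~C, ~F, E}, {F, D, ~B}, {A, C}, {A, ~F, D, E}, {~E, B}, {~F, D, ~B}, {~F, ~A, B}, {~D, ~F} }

There are 2^6 = 64 truth assignments over (A, B, C, D, E, F).
Split on F. With F = 1, the clauses containing F are satisfied and ~F drops from the rest; 0 of the 2^5 = 32 assignments to the other variables satisfy what remains.
With F = 0, by the same count on the reduced clause set, 8 assignments work.
(One model: A=F, B=F, C=T, D=F, E=F, F=F.)
Total: 0 + 8 = 8.

8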